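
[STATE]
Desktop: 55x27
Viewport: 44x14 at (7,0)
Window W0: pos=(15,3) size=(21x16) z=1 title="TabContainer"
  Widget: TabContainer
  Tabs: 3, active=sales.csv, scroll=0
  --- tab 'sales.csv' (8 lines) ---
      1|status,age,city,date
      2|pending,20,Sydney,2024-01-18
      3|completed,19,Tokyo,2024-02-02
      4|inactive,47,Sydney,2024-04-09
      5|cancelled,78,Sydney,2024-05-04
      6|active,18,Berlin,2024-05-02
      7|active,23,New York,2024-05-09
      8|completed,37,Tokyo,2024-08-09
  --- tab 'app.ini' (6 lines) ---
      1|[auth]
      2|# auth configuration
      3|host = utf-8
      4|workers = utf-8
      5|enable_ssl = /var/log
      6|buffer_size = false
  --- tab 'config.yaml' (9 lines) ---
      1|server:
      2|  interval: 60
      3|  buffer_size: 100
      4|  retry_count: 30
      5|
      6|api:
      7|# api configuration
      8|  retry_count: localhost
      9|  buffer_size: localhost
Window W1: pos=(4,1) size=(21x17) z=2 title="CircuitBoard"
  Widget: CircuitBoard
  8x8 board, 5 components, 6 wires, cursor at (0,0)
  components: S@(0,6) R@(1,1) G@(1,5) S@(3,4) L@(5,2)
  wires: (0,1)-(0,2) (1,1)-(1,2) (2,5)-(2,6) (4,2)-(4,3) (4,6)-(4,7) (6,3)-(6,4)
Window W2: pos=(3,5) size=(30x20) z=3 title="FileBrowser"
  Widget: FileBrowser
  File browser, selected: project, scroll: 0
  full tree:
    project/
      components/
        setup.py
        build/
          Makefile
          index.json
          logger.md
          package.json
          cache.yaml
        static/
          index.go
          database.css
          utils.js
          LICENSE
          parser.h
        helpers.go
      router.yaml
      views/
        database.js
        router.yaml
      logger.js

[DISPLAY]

                                            
━━━━━━━━━━━━━━━━━┓                          
ircuitBoard      ┃                          
─────────────────┨━━━━━━━━━━┓               
 0 1 2 3 4 5 6 7 ┃iner      ┃               
━━━━━━━━━━━━━━━━━━━━━━━━━┓──┨               
leBrowser                ┃in┃               
─────────────────────────┨──┃               
-] project/              ┃at┃               
 [+] components/         ┃,2┃               
 router.yaml             ┃o,┃               
 [+] views/              ┃y,┃               
 logger.js               ┃ey┃               
                         ┃20┃               


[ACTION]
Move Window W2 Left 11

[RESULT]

                                            
━━━━━━━━━━━━━━━━━┓                          
ircuitBoard      ┃                          
─────────────────┨━━━━━━━━━━┓               
 0 1 2 3 4 5 6 7 ┃iner      ┃               
━━━━━━━━━━━━━━━━━━━━━━┓─────┨               
rowser                ┃pp.in┃               
──────────────────────┨─────┃               
project/              ┃y,dat┃               
] components/         ┃ney,2┃               
uter.yaml             ┃okyo,┃               
] views/              ┃dney,┃               
gger.js               ┃ydney┃               
                      ┃in,20┃               


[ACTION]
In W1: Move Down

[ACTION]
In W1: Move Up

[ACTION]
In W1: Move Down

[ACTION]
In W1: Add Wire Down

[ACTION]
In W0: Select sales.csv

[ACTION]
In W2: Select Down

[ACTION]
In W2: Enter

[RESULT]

                                            
━━━━━━━━━━━━━━━━━┓                          
ircuitBoard      ┃                          
─────────────────┨━━━━━━━━━━┓               
 0 1 2 3 4 5 6 7 ┃iner      ┃               
━━━━━━━━━━━━━━━━━━━━━━┓─────┨               
rowser                ┃pp.in┃               
──────────────────────┨─────┃               
project/              ┃y,dat┃               
] components/         ┃ney,2┃               
setup.py              ┃okyo,┃               
[+] build/            ┃dney,┃               
[+] static/           ┃ydney┃               
helpers.go            ┃in,20┃               


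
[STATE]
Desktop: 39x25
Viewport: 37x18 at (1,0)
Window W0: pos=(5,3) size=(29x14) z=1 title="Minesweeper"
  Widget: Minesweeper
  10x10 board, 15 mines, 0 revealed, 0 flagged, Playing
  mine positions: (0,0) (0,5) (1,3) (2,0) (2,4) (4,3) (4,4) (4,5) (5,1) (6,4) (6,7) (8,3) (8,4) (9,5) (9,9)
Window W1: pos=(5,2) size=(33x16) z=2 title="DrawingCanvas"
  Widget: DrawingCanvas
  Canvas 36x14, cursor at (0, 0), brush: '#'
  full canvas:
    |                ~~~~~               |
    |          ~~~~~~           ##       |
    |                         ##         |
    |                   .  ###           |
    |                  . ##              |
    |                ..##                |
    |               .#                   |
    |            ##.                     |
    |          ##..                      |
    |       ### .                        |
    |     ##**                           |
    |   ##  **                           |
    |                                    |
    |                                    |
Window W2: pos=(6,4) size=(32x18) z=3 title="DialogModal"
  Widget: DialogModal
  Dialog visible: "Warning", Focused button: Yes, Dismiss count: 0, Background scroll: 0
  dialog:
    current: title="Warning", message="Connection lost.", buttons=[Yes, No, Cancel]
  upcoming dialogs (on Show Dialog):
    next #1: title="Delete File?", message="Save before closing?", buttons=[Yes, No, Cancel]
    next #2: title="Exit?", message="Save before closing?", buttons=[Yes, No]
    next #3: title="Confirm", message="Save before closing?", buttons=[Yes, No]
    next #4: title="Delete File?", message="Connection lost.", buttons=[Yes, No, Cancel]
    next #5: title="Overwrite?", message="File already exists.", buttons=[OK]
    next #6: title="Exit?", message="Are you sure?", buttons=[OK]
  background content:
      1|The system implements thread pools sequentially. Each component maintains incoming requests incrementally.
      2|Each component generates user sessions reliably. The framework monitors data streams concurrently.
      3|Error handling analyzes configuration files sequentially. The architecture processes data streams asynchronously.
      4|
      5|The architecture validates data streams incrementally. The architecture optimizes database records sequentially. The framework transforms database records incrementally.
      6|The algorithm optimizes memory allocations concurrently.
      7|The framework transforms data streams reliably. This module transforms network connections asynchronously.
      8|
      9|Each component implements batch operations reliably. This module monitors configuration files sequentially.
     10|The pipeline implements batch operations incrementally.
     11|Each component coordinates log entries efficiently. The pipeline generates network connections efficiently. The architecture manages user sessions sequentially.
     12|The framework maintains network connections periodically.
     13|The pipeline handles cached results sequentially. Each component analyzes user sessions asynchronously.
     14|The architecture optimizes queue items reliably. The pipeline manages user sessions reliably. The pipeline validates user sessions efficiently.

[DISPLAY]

                                     
                                     
    ┏━━━━━━━━━━━━━━━━━━━━━━━━━━━━━━━┓
    ┃ DrawingCanvas                 ┃
    ┠┏━━━━━━━━━━━━━━━━━━━━━━━━━━━━━━┓
    ┃┃ DialogModal                  ┃
    ┃┠──────────────────────────────┨
    ┃┃The system implements thread p┃
    ┃┃Each component generates user ┃
    ┃┃Error handling analyzes config┃
    ┃┃                              ┃
    ┃┃The┌─────────────────────┐ dat┃
    ┃┃The│       Warning       │mory┃
    ┃┃The│   Connection lost.  │ata ┃
    ┃┃   │ [Yes]  No   Cancel  │    ┃
    ┃┃Eac└─────────────────────┘batc┃
    ┃┃The pipeline implements batch ┃
    ┗┃Each component coordinates log┃


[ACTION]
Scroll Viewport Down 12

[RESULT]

    ┃┃The system implements thread p┃
    ┃┃Each component generates user ┃
    ┃┃Error handling analyzes config┃
    ┃┃                              ┃
    ┃┃The┌─────────────────────┐ dat┃
    ┃┃The│       Warning       │mory┃
    ┃┃The│   Connection lost.  │ata ┃
    ┃┃   │ [Yes]  No   Cancel  │    ┃
    ┃┃Eac└─────────────────────┘batc┃
    ┃┃The pipeline implements batch ┃
    ┗┃Each component coordinates log┃
     ┃The framework maintains networ┃
     ┃The pipeline handles cached re┃
     ┃The architecture optimizes que┃
     ┗━━━━━━━━━━━━━━━━━━━━━━━━━━━━━━┛
                                     
                                     
                                     


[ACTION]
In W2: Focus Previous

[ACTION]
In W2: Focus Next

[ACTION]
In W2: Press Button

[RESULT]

    ┃┃The system implements thread p┃
    ┃┃Each component generates user ┃
    ┃┃Error handling analyzes config┃
    ┃┃                              ┃
    ┃┃The architecture validates dat┃
    ┃┃The algorithm optimizes memory┃
    ┃┃The framework transforms data ┃
    ┃┃                              ┃
    ┃┃Each component implements batc┃
    ┃┃The pipeline implements batch ┃
    ┗┃Each component coordinates log┃
     ┃The framework maintains networ┃
     ┃The pipeline handles cached re┃
     ┃The architecture optimizes que┃
     ┗━━━━━━━━━━━━━━━━━━━━━━━━━━━━━━┛
                                     
                                     
                                     


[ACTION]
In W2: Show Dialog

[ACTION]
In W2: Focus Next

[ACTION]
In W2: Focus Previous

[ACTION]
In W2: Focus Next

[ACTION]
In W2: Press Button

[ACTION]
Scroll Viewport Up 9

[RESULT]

                                     
                                     
    ┏━━━━━━━━━━━━━━━━━━━━━━━━━━━━━━━┓
    ┃ DrawingCanvas                 ┃
    ┠┏━━━━━━━━━━━━━━━━━━━━━━━━━━━━━━┓
    ┃┃ DialogModal                  ┃
    ┃┠──────────────────────────────┨
    ┃┃The system implements thread p┃
    ┃┃Each component generates user ┃
    ┃┃Error handling analyzes config┃
    ┃┃                              ┃
    ┃┃The architecture validates dat┃
    ┃┃The algorithm optimizes memory┃
    ┃┃The framework transforms data ┃
    ┃┃                              ┃
    ┃┃Each component implements batc┃
    ┃┃The pipeline implements batch ┃
    ┗┃Each component coordinates log┃


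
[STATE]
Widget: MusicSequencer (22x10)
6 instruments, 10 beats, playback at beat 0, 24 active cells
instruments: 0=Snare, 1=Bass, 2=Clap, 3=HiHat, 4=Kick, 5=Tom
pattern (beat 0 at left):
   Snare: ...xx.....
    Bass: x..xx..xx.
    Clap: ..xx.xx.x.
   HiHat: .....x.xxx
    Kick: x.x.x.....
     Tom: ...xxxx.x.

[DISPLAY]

      ▼123456789      
 Snare···██·····      
  Bass█··██··██·      
  Clap··██·██·█·      
 HiHat·····█·███      
  Kick█·█·█·····      
   Tom···████·█·      
                      
                      
                      


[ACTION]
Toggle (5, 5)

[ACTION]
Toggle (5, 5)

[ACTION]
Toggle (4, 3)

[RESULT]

      ▼123456789      
 Snare···██·····      
  Bass█··██··██·      
  Clap··██·██·█·      
 HiHat·····█·███      
  Kick█·███·····      
   Tom···████·█·      
                      
                      
                      


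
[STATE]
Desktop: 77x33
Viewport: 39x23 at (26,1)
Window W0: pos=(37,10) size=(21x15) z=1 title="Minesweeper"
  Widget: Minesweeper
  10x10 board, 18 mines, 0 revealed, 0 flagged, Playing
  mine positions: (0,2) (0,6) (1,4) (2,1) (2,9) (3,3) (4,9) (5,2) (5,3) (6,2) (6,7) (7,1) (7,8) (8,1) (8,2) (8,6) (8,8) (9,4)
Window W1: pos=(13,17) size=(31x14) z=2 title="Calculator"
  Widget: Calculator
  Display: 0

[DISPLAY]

                                       
                                       
                                       
                                       
                                       
                                       
                                       
                                       
                                       
           ┏━━━━━━━━━━━━━━━━━━━┓       
           ┃ Minesweeper       ┃       
           ┠───────────────────┨       
           ┃■■■■■■■■■■         ┃       
           ┃■■■■■■■■■■         ┃       
           ┃■■■■■■■■■■         ┃       
           ┃■■■■■■■■■■         ┃       
━━━━━━━━━━━━━━━━━┓■■■■         ┃       
                 ┃■■■■         ┃       
─────────────────┨■■■■         ┃       
                0┃■■■■         ┃       
┬───┐            ┃■■■■         ┃       
│ ÷ │            ┃■■■■         ┃       
┼───┤            ┃             ┃       


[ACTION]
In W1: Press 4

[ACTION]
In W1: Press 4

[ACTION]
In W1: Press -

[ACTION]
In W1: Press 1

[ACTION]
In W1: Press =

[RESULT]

                                       
                                       
                                       
                                       
                                       
                                       
                                       
                                       
                                       
           ┏━━━━━━━━━━━━━━━━━━━┓       
           ┃ Minesweeper       ┃       
           ┠───────────────────┨       
           ┃■■■■■■■■■■         ┃       
           ┃■■■■■■■■■■         ┃       
           ┃■■■■■■■■■■         ┃       
           ┃■■■■■■■■■■         ┃       
━━━━━━━━━━━━━━━━━┓■■■■         ┃       
                 ┃■■■■         ┃       
─────────────────┨■■■■         ┃       
               43┃■■■■         ┃       
┬───┐            ┃■■■■         ┃       
│ ÷ │            ┃■■■■         ┃       
┼───┤            ┃             ┃       


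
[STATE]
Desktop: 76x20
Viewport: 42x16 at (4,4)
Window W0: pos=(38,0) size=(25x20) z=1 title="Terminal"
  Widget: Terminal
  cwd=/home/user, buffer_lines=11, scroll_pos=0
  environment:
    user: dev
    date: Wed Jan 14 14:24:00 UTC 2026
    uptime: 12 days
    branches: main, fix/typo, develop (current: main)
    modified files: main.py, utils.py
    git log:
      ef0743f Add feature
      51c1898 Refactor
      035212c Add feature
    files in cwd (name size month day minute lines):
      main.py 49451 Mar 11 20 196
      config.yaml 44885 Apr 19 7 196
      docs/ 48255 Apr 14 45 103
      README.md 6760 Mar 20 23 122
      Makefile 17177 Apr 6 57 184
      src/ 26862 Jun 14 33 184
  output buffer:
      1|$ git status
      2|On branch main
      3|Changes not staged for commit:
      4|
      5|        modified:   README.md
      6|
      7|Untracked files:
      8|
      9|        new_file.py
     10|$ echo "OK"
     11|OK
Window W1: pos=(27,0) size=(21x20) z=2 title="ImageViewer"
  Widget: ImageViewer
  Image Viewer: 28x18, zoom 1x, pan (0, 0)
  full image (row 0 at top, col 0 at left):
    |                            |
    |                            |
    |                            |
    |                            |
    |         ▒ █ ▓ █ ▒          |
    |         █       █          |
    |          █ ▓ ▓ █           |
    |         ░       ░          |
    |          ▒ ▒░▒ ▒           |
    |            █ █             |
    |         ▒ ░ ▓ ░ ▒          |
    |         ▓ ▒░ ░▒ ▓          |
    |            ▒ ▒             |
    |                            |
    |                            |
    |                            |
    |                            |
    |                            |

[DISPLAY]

                       ┃                  
                       ┃                  
                       ┃                  
                       ┃         ▒ █ ▓ █ ▒
                       ┃         █       █
                       ┃          █ ▓ ▓ █ 
                       ┃         ░       ░
                       ┃          ▒ ▒░▒ ▒ 
                       ┃            █ █   
                       ┃         ▒ ░ ▓ ░ ▒
                       ┃         ▓ ▒░ ░▒ ▓
                       ┃            ▒ ▒   
                       ┃                  
                       ┃                  
                       ┃                  
                       ┗━━━━━━━━━━━━━━━━━━


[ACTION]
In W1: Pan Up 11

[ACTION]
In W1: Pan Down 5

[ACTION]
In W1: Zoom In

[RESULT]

                       ┃                  
                       ┃                  
                       ┃                  
                       ┃                  
                       ┃                  
                       ┃                  
                       ┃                  
                       ┃                  
                       ┃                  
                       ┃                  
                       ┃                  
                       ┃                  
                       ┃                  
                       ┃                  
                       ┃                  
                       ┗━━━━━━━━━━━━━━━━━━


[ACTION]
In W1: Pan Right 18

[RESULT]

                       ┃                  
                       ┃                  
                       ┃▒▒  ██  ▓▓  ██  ▒▒
                       ┃▒▒  ██  ▓▓  ██  ▒▒
                       ┃██              ██
                       ┃██              ██
                       ┃  ██  ▓▓  ▓▓  ██  
                       ┃  ██  ▓▓  ▓▓  ██  
                       ┃░░              ░░
                       ┃░░              ░░
                       ┃  ▒▒  ▒▒░░▒▒  ▒▒  
                       ┃  ▒▒  ▒▒░░▒▒  ▒▒  
                       ┃      ██  ██      
                       ┃      ██  ██      
                       ┃▒▒  ░░  ▓▓  ░░  ▒▒
                       ┗━━━━━━━━━━━━━━━━━━


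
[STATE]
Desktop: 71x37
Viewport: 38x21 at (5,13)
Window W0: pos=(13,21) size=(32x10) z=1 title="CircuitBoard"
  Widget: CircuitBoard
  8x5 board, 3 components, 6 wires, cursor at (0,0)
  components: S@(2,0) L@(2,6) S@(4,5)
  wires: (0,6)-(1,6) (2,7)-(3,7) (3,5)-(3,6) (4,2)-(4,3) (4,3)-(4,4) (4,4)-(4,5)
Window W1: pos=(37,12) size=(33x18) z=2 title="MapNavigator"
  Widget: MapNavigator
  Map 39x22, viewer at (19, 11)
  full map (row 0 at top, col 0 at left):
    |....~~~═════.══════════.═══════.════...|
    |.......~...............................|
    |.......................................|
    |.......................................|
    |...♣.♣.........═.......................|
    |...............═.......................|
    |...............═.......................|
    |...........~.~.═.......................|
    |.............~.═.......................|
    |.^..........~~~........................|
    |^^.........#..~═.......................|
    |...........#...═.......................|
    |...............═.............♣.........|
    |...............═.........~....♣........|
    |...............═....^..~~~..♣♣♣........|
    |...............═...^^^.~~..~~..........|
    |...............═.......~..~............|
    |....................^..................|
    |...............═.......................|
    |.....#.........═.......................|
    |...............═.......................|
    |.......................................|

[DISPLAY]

                                ┃ MapN
                                ┠─────
                                ┃.♣...
                                ┃.....
                                ┃.....
                                ┃.....
                                ┃.....
                                ┃.....
        ┏━━━━━━━━━━━━━━━━━━━━━━━┃.....
        ┃ CircuitBoard          ┃.....
        ┠───────────────────────┃.....
        ┃   0 1 2 3 4 5 6 7     ┃.....
        ┃0  [.]                 ┃.....
        ┃                       ┃.....
        ┃1                      ┃.....
        ┃                       ┃.....
        ┃2   S                  ┗━━━━━
        ┗━━━━━━━━━━━━━━━━━━━━━━━━━━━━━
                                      
                                      
                                      


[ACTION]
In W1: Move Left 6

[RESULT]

                                ┃ MapN
                                ┠─────
                                ┃  ...
                                ┃  ...
                                ┃  ...
                                ┃  ...
                                ┃  ...
                                ┃  .^.
        ┏━━━━━━━━━━━━━━━━━━━━━━━┃  ^^.
        ┃ CircuitBoard          ┃  ...
        ┠───────────────────────┃  ...
        ┃   0 1 2 3 4 5 6 7     ┃  ...
        ┃0  [.]                 ┃  ...
        ┃                       ┃  ...
        ┃1                      ┃  ...
        ┃                       ┃  ...
        ┃2   S                  ┗━━━━━
        ┗━━━━━━━━━━━━━━━━━━━━━━━━━━━━━
                                      
                                      
                                      


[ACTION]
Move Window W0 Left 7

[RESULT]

                                ┃ MapN
                                ┠─────
                                ┃  ...
                                ┃  ...
                                ┃  ...
                                ┃  ...
                                ┃  ...
                                ┃  .^.
 ┏━━━━━━━━━━━━━━━━━━━━━━━━━━━━━━┃  ^^.
 ┃ CircuitBoard                 ┃  ...
 ┠──────────────────────────────┃  ...
 ┃   0 1 2 3 4 5 6 7            ┃  ...
 ┃0  [.]                      · ┃  ...
 ┃                            │ ┃  ...
 ┃1                           · ┃  ...
 ┃                              ┃  ...
 ┃2   S                       L ┗━━━━━
 ┗━━━━━━━━━━━━━━━━━━━━━━━━━━━━━━┛     
                                      
                                      
                                      


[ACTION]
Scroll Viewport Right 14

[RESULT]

                  ┃ MapNavigator      
                  ┠───────────────────
                  ┃  ...♣.♣.........═.
                  ┃  ...............═.
                  ┃  ...............═.
                  ┃  ...........~.~.═.
                  ┃  .............~.═.
                  ┃  .^..........~~~..
━━━━━━━━━━━━━━━━━━┃  ^^.........#..~═.
d                 ┃  ...........#.@.═.
──────────────────┃  ...............═.
 5 6 7            ┃  ...............═.
                · ┃  ...............═.
                │ ┃  ...............═.
                · ┃  ...............═.
                  ┃  .................
                L ┗━━━━━━━━━━━━━━━━━━━
━━━━━━━━━━━━━━━━━━┛                   
                                      
                                      
                                      


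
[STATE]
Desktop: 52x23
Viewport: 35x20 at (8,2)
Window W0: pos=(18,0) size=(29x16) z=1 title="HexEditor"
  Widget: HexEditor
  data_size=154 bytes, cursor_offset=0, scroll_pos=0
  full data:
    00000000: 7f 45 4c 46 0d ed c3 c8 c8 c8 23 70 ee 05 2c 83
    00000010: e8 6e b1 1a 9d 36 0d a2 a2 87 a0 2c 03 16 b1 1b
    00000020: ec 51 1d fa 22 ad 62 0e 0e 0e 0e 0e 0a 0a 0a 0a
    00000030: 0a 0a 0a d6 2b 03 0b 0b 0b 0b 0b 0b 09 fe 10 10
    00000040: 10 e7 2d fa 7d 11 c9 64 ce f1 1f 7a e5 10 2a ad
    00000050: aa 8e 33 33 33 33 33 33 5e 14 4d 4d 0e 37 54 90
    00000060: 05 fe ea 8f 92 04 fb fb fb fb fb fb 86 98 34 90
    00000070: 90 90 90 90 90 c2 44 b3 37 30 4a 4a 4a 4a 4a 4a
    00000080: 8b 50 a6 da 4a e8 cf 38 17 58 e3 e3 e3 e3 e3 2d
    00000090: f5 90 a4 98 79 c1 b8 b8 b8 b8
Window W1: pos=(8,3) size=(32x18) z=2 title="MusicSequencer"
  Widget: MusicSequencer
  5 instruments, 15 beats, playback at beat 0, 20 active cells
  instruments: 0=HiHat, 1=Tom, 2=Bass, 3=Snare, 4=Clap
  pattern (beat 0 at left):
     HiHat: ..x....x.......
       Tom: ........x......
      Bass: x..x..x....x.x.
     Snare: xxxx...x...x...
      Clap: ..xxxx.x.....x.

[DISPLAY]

          ┠────────────────────────
┏━━━━━━━━━━━━━━━━━━━━━━━━━━━━━━┓ 0d
┃ MusicSequencer               ┃ 9d
┠──────────────────────────────┨ 22
┃      ▼12345678901234         ┃ 2b
┃ HiHat··█····█·······         ┃ 7d
┃   Tom········█······         ┃ 33
┃  Bass█··█··█····█·█·         ┃ 92
┃ Snare████···█···█···         ┃ 90
┃  Clap··████·█·····█·         ┃ 4a
┃                              ┃ 79
┃                              ┃   
┃                              ┃   
┃                              ┃━━━
┃                              ┃   
┃                              ┃   
┃                              ┃   
┃                              ┃   
┗━━━━━━━━━━━━━━━━━━━━━━━━━━━━━━┛   
                                   


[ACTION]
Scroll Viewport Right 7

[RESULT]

   ┠───────────────────────────┨   
━━━━━━━━━━━━━━━━━━━━━━━━┓ 0d ed┃   
Sequencer               ┃ 9d 36┃   
────────────────────────┨ 22 ad┃   
▼12345678901234         ┃ 2b 03┃   
··█····█·······         ┃ 7d 11┃   
········█······         ┃ 33 33┃   
█··█··█····█·█·         ┃ 92 04┃   
████···█···█···         ┃ 90 c2┃   
··████·█·····█·         ┃ 4a e8┃   
                        ┃ 79 c1┃   
                        ┃      ┃   
                        ┃      ┃   
                        ┃━━━━━━┛   
                        ┃          
                        ┃          
                        ┃          
                        ┃          
━━━━━━━━━━━━━━━━━━━━━━━━┛          
                                   


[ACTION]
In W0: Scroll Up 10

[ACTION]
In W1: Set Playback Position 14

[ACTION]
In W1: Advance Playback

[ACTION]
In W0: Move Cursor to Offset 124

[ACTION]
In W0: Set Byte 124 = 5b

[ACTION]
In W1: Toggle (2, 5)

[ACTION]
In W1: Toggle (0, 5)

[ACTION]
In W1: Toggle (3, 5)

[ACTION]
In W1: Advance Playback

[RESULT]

   ┠───────────────────────────┨   
━━━━━━━━━━━━━━━━━━━━━━━━┓ 0d ed┃   
Sequencer               ┃ 9d 36┃   
────────────────────────┨ 22 ad┃   
0▼2345678901234         ┃ 2b 03┃   
··█··█·█·······         ┃ 7d 11┃   
········█······         ┃ 33 33┃   
█··█·██····█·█·         ┃ 92 04┃   
████·█·█···█···         ┃ 90 c2┃   
··████·█·····█·         ┃ 4a e8┃   
                        ┃ 79 c1┃   
                        ┃      ┃   
                        ┃      ┃   
                        ┃━━━━━━┛   
                        ┃          
                        ┃          
                        ┃          
                        ┃          
━━━━━━━━━━━━━━━━━━━━━━━━┛          
                                   


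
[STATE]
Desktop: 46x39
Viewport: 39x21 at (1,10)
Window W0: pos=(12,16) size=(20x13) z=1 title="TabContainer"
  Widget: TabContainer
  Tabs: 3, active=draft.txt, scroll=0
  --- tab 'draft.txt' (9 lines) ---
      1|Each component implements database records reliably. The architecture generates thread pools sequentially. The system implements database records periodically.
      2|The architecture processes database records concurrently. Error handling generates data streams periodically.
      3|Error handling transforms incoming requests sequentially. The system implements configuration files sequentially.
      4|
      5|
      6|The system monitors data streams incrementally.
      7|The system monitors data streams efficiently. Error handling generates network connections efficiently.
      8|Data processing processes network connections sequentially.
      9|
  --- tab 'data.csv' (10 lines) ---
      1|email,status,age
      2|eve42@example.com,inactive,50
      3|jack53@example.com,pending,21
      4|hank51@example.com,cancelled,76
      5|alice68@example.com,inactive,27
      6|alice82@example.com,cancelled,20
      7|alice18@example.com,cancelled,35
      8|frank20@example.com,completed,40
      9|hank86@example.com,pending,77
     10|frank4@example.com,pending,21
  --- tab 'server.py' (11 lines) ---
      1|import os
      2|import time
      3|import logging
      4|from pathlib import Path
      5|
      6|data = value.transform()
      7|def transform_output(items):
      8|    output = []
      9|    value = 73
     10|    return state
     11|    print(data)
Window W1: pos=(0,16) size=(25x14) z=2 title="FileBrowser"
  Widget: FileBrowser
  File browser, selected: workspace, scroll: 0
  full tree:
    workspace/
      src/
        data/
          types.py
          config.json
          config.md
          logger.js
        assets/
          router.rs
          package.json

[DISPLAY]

                                       
                                       
                                       
                                       
                                       
                                       
━━━━━━━━━━━━━━━━━━━━━━━┓━━━━━━┓        
 FileBrowser           ┃r     ┃        
───────────────────────┨──────┨        
> [-] workspace/       ┃ data.┃        
    [+] src/           ┃──────┃        
                       ┃nt imp┃        
                       ┃ture p┃        
                       ┃ng tra┃        
                       ┃      ┃        
                       ┃      ┃        
                       ┃onitor┃        
                       ┃onitor┃        
                       ┃━━━━━━┛        
━━━━━━━━━━━━━━━━━━━━━━━┛               
                                       


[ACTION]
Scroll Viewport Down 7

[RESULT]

 FileBrowser           ┃r     ┃        
───────────────────────┨──────┨        
> [-] workspace/       ┃ data.┃        
    [+] src/           ┃──────┃        
                       ┃nt imp┃        
                       ┃ture p┃        
                       ┃ng tra┃        
                       ┃      ┃        
                       ┃      ┃        
                       ┃onitor┃        
                       ┃onitor┃        
                       ┃━━━━━━┛        
━━━━━━━━━━━━━━━━━━━━━━━┛               
                                       
                                       
                                       
                                       
                                       
                                       
                                       
                                       


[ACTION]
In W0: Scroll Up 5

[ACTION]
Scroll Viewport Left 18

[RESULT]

┃ FileBrowser           ┃r     ┃       
┠───────────────────────┨──────┨       
┃> [-] workspace/       ┃ data.┃       
┃    [+] src/           ┃──────┃       
┃                       ┃nt imp┃       
┃                       ┃ture p┃       
┃                       ┃ng tra┃       
┃                       ┃      ┃       
┃                       ┃      ┃       
┃                       ┃onitor┃       
┃                       ┃onitor┃       
┃                       ┃━━━━━━┛       
┗━━━━━━━━━━━━━━━━━━━━━━━┛              
                                       
                                       
                                       
                                       
                                       
                                       
                                       
                                       


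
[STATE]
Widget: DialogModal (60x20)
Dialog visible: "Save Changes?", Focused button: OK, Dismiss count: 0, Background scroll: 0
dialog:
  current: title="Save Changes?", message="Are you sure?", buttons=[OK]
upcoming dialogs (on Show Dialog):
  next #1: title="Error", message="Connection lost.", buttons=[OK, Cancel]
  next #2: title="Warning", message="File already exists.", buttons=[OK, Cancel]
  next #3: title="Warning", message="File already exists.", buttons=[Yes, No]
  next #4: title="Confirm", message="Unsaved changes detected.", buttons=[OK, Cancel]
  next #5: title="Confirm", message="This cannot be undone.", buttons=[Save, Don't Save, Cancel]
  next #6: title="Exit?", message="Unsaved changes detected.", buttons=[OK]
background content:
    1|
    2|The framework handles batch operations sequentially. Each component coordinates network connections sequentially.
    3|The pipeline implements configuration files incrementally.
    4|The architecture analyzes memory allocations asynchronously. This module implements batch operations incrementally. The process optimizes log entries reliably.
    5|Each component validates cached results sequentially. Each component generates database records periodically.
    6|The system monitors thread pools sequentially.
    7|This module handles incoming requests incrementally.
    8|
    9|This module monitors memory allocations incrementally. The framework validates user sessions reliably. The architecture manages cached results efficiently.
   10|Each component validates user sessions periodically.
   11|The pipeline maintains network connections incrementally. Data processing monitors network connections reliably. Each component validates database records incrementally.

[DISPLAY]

                                                            
The framework handles batch operations sequentially. Each co
The pipeline implements configuration files incrementally.  
The architecture analyzes memory allocations asynchronously.
Each component validates cached results sequentially. Each c
The system monitors thread pools sequentially.              
This module handles incoming requests incrementally.        
                     ┌───────────────┐                      
This module monitors │ Save Changes? │s incrementally. The f
Each component valida│ Are you sure? │ periodically.        
The pipeline maintain│      [OK]     │ions incrementally. Da
                     └───────────────┘                      
                                                            
                                                            
                                                            
                                                            
                                                            
                                                            
                                                            
                                                            


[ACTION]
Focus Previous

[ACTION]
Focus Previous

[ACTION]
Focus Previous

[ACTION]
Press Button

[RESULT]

                                                            
The framework handles batch operations sequentially. Each co
The pipeline implements configuration files incrementally.  
The architecture analyzes memory allocations asynchronously.
Each component validates cached results sequentially. Each c
The system monitors thread pools sequentially.              
This module handles incoming requests incrementally.        
                                                            
This module monitors memory allocations incrementally. The f
Each component validates user sessions periodically.        
The pipeline maintains network connections incrementally. Da
                                                            
                                                            
                                                            
                                                            
                                                            
                                                            
                                                            
                                                            
                                                            
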